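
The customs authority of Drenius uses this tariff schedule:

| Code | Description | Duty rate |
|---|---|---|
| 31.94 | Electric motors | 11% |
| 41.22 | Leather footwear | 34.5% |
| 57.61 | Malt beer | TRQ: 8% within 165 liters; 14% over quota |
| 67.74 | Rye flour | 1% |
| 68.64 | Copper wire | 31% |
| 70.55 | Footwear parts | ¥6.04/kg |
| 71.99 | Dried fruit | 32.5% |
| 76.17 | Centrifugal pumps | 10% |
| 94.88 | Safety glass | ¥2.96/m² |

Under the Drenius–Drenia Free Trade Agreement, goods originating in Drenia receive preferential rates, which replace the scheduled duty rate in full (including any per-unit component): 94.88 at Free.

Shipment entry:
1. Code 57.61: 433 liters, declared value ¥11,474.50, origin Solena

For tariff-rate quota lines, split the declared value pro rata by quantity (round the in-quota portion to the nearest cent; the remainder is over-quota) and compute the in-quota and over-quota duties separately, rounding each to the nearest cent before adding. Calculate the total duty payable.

Line 1 (57.61, Solena, 433 liters, ¥11,474.50):
Code 57.61 is under a tariff-rate quota (threshold 165 liters). In-quota: 165 liters at 8%; over-quota: 268 liters at 14%.
Pro-rata value split: in-quota = ¥11,474.50 × 165/433 = ¥4,372.50; over-quota = ¥11,474.50 − ¥4,372.50 = ¥7,102.00.
In-quota duty = ¥4,372.50 × 8% = ¥349.80. Over-quota duty = ¥7,102.00 × 14% = ¥994.28.
Line duty = ¥349.80 + ¥994.28 = ¥1,344.08.

¥1,344.08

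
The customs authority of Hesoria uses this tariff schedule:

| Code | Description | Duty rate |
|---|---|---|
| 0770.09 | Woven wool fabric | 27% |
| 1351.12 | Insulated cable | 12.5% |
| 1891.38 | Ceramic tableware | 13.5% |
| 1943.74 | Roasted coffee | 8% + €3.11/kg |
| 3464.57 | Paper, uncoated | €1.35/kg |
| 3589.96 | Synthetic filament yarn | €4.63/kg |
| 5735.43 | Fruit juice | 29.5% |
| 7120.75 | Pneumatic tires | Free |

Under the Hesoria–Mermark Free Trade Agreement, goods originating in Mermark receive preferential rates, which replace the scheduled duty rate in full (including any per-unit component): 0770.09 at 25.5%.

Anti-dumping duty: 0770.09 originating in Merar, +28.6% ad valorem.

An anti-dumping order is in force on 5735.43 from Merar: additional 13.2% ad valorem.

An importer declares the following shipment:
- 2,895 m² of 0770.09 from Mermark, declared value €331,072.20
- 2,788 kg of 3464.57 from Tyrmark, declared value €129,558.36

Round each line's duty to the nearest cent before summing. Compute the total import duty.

Line 1 (0770.09, Mermark, 2,895 m², €331,072.20):
Base rate for 0770.09 is 27%.
Origin Mermark qualifies under the Hesoria–Mermark agreement and 0770.09 is covered: preferential rate 25.5% applies instead.
The additional-duty order on 0770.09 targets Merar, not Mermark; it does not apply.
Duty = €331,072.20 × 25.5% = €84,423.41.
Line 2 (3464.57, Tyrmark, 2,788 kg, €129,558.36):
Base rate for 3464.57 is €1.35/kg.
Duty = 2,788 × €1.35 = €3,763.80.
Total = €84,423.41 + €3,763.80 = €88,187.21.

€88,187.21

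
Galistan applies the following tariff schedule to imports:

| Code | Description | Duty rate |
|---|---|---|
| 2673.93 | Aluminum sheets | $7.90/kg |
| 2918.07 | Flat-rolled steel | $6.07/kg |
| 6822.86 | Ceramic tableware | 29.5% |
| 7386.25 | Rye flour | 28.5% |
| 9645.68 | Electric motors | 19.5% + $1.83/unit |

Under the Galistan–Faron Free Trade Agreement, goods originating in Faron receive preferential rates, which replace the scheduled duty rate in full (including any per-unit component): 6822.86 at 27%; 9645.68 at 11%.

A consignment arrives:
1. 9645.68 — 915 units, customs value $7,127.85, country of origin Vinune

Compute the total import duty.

$3,064.38

Line 1 (9645.68, Vinune, 915 units, $7,127.85):
Base rate for 9645.68 is 19.5% + $1.83/unit.
9645.68 has an FTA preferential rate, but origin Vinune is not Faron; base rate stands.
Duty = $7,127.85 × 19.5% + 915 × $1.83 = $3,064.38.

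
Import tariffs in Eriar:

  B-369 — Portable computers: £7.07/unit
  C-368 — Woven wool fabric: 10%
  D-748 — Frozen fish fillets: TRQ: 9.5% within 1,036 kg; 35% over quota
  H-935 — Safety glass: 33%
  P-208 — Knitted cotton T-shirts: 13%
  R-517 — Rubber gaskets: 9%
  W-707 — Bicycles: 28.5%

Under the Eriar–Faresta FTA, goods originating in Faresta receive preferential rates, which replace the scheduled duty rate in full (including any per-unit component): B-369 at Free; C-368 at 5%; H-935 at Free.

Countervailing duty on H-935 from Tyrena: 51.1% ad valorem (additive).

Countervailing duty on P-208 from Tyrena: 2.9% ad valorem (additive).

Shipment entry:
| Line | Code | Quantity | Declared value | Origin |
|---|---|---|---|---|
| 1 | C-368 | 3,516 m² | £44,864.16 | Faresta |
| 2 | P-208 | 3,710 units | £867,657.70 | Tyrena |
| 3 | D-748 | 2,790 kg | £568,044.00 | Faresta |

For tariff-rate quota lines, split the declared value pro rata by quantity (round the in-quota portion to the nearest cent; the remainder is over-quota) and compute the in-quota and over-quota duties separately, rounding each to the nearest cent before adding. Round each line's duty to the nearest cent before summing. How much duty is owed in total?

Line 1 (C-368, Faresta, 3,516 m², £44,864.16):
Base rate for C-368 is 10%.
Origin Faresta qualifies under the Eriar–Faresta agreement and C-368 is covered: preferential rate 5% applies instead.
Duty = £44,864.16 × 5% = £2,243.21.
Line 2 (P-208, Tyrena, 3,710 units, £867,657.70):
Base rate for P-208 is 13%.
Additional duty on P-208 from Tyrena: +2.9%. Applied ad valorem rate: 13% + 2.9% = 15.9%.
Duty = £867,657.70 × 15.9% = £137,957.57.
Line 3 (D-748, Faresta, 2,790 kg, £568,044.00):
Code D-748 is under a tariff-rate quota (threshold 1,036 kg). In-quota: 1,036 kg at 9.5%; over-quota: 1,754 kg at 35%.
Pro-rata value split: in-quota = £568,044.00 × 1,036/2,790 = £210,929.60; over-quota = £568,044.00 − £210,929.60 = £357,114.40.
In-quota duty = £210,929.60 × 9.5% = £20,038.31. Over-quota duty = £357,114.40 × 35% = £124,990.04.
Line duty = £20,038.31 + £124,990.04 = £145,028.35.
Total = £2,243.21 + £137,957.57 + £145,028.35 = £285,229.13.

£285,229.13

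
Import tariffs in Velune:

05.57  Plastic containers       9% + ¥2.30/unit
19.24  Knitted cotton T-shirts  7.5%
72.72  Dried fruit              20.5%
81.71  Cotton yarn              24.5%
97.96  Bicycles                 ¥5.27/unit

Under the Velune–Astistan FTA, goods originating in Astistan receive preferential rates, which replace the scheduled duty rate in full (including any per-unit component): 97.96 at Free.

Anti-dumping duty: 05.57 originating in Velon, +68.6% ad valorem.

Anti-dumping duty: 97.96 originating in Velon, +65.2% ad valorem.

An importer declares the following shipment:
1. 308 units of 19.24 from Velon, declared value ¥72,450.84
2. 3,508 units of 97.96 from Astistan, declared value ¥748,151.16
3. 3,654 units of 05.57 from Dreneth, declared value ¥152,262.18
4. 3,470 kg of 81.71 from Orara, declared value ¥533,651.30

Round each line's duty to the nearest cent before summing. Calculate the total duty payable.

Line 1 (19.24, Velon, 308 units, ¥72,450.84):
Base rate for 19.24 is 7.5%.
Duty = ¥72,450.84 × 7.5% = ¥5,433.81.
Line 2 (97.96, Astistan, 3,508 units, ¥748,151.16):
Base rate for 97.96 is ¥5.27/unit.
Origin Astistan qualifies under the Velune–Astistan agreement and 97.96 is covered: preferential rate Free applies instead.
The additional-duty order on 97.96 targets Velon, not Astistan; it does not apply.
Duty = ¥748,151.16 × 0% = ¥0.00.
Line 3 (05.57, Dreneth, 3,654 units, ¥152,262.18):
Base rate for 05.57 is 9% + ¥2.30/unit.
The additional-duty order on 05.57 targets Velon, not Dreneth; it does not apply.
Duty = ¥152,262.18 × 9% + 3,654 × ¥2.30 = ¥22,107.80.
Line 4 (81.71, Orara, 3,470 kg, ¥533,651.30):
Base rate for 81.71 is 24.5%.
Duty = ¥533,651.30 × 24.5% = ¥130,744.57.
Total = ¥5,433.81 + ¥0.00 + ¥22,107.80 + ¥130,744.57 = ¥158,286.18.

¥158,286.18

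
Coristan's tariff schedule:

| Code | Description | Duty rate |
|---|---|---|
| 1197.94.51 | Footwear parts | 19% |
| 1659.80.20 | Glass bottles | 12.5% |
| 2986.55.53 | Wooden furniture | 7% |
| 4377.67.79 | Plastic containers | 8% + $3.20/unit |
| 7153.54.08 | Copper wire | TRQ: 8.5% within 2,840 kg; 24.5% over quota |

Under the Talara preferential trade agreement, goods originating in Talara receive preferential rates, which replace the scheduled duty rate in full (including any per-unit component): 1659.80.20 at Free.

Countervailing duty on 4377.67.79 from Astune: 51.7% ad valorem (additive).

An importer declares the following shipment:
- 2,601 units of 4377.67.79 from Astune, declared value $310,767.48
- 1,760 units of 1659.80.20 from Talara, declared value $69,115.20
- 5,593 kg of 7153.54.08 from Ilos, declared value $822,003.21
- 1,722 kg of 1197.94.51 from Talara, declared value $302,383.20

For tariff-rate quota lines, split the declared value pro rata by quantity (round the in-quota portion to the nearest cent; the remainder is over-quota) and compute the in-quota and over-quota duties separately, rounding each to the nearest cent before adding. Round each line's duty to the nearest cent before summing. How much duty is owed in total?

$385,911.82

Line 1 (4377.67.79, Astune, 2,601 units, $310,767.48):
Base rate for 4377.67.79 is 8% + $3.20/unit.
Additional duty on 4377.67.79 from Astune: +51.7%. Applied ad valorem rate: 8% + 51.7% = 59.7%.
Duty = $310,767.48 × 59.7% + 2,601 × $3.20 = $193,851.39.
Line 2 (1659.80.20, Talara, 1,760 units, $69,115.20):
Base rate for 1659.80.20 is 12.5%.
Origin Talara qualifies under the Coristan–Talara agreement and 1659.80.20 is covered: preferential rate Free applies instead.
Duty = $69,115.20 × 0% = $0.00.
Line 3 (7153.54.08, Ilos, 5,593 kg, $822,003.21):
Code 7153.54.08 is under a tariff-rate quota (threshold 2,840 kg). In-quota: 2,840 kg at 8.5%; over-quota: 2,753 kg at 24.5%.
Pro-rata value split: in-quota = $822,003.21 × 2,840/5,593 = $417,394.80; over-quota = $822,003.21 − $417,394.80 = $404,608.41.
In-quota duty = $417,394.80 × 8.5% = $35,478.56. Over-quota duty = $404,608.41 × 24.5% = $99,129.06.
Line duty = $35,478.56 + $99,129.06 = $134,607.62.
Line 4 (1197.94.51, Talara, 1,722 kg, $302,383.20):
Base rate for 1197.94.51 is 19%.
Origin Talara is the FTA partner but 1197.94.51 is not on the preference list; base rate stands.
Duty = $302,383.20 × 19% = $57,452.81.
Total = $193,851.39 + $0.00 + $134,607.62 + $57,452.81 = $385,911.82.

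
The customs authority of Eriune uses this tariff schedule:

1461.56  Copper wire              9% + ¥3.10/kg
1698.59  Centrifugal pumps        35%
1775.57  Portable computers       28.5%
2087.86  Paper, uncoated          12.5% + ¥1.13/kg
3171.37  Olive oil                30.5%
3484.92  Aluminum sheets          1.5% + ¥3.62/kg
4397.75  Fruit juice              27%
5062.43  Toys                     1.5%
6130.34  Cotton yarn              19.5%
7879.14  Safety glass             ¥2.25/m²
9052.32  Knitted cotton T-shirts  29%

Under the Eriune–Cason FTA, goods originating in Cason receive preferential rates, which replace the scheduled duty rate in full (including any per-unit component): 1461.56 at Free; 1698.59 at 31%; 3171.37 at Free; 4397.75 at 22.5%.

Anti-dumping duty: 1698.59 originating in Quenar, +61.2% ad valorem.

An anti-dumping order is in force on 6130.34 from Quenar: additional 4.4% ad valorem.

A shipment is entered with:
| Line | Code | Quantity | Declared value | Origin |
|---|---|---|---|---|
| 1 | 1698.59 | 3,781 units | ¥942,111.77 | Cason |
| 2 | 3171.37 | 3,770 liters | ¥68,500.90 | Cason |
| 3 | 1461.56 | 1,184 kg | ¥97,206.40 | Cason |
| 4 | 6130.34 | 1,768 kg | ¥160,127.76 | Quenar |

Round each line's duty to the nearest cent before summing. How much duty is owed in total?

¥330,325.18

Line 1 (1698.59, Cason, 3,781 units, ¥942,111.77):
Base rate for 1698.59 is 35%.
Origin Cason qualifies under the Eriune–Cason agreement and 1698.59 is covered: preferential rate 31% applies instead.
The additional-duty order on 1698.59 targets Quenar, not Cason; it does not apply.
Duty = ¥942,111.77 × 31% = ¥292,054.65.
Line 2 (3171.37, Cason, 3,770 liters, ¥68,500.90):
Base rate for 3171.37 is 30.5%.
Origin Cason qualifies under the Eriune–Cason agreement and 3171.37 is covered: preferential rate Free applies instead.
Duty = ¥68,500.90 × 0% = ¥0.00.
Line 3 (1461.56, Cason, 1,184 kg, ¥97,206.40):
Base rate for 1461.56 is 9% + ¥3.10/kg.
Origin Cason qualifies under the Eriune–Cason agreement and 1461.56 is covered: preferential rate Free applies instead.
Duty = ¥97,206.40 × 0% = ¥0.00.
Line 4 (6130.34, Quenar, 1,768 kg, ¥160,127.76):
Base rate for 6130.34 is 19.5%.
Additional duty on 6130.34 from Quenar: +4.4%. Applied ad valorem rate: 19.5% + 4.4% = 23.9%.
Duty = ¥160,127.76 × 23.9% = ¥38,270.53.
Total = ¥292,054.65 + ¥0.00 + ¥0.00 + ¥38,270.53 = ¥330,325.18.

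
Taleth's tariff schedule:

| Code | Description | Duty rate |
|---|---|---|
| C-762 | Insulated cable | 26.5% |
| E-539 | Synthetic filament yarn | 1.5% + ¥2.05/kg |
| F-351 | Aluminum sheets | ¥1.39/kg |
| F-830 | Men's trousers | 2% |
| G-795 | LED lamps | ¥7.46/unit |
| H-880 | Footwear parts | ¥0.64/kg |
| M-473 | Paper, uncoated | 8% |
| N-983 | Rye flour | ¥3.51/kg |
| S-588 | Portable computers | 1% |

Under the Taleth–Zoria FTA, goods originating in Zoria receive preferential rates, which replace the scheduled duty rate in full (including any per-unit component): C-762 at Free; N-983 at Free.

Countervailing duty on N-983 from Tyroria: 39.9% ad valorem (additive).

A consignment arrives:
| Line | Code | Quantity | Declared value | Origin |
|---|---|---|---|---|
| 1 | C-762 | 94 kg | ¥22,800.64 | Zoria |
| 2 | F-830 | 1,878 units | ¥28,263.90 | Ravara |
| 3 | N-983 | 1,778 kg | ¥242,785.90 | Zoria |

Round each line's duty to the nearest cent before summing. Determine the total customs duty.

¥565.28

Line 1 (C-762, Zoria, 94 kg, ¥22,800.64):
Base rate for C-762 is 26.5%.
Origin Zoria qualifies under the Taleth–Zoria agreement and C-762 is covered: preferential rate Free applies instead.
Duty = ¥22,800.64 × 0% = ¥0.00.
Line 2 (F-830, Ravara, 1,878 units, ¥28,263.90):
Base rate for F-830 is 2%.
Duty = ¥28,263.90 × 2% = ¥565.28.
Line 3 (N-983, Zoria, 1,778 kg, ¥242,785.90):
Base rate for N-983 is ¥3.51/kg.
Origin Zoria qualifies under the Taleth–Zoria agreement and N-983 is covered: preferential rate Free applies instead.
The additional-duty order on N-983 targets Tyroria, not Zoria; it does not apply.
Duty = ¥242,785.90 × 0% = ¥0.00.
Total = ¥0.00 + ¥565.28 + ¥0.00 = ¥565.28.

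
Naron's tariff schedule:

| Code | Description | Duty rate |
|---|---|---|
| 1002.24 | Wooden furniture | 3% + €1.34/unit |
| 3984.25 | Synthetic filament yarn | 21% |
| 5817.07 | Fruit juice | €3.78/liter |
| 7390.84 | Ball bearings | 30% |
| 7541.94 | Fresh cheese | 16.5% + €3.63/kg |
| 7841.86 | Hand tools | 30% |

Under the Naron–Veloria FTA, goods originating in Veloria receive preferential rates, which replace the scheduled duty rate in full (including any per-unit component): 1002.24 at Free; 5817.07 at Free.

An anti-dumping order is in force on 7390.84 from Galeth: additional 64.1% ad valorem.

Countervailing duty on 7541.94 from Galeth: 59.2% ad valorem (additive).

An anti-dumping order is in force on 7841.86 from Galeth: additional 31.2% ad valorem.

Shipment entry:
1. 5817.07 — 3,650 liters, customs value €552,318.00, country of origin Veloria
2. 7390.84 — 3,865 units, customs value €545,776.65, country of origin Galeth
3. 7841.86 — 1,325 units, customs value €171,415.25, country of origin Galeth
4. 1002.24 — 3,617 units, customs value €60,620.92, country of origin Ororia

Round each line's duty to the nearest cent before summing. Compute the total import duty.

Line 1 (5817.07, Veloria, 3,650 liters, €552,318.00):
Base rate for 5817.07 is €3.78/liter.
Origin Veloria qualifies under the Naron–Veloria agreement and 5817.07 is covered: preferential rate Free applies instead.
Duty = €552,318.00 × 0% = €0.00.
Line 2 (7390.84, Galeth, 3,865 units, €545,776.65):
Base rate for 7390.84 is 30%.
Additional duty on 7390.84 from Galeth: +64.1%. Applied ad valorem rate: 30% + 64.1% = 94.1%.
Duty = €545,776.65 × 94.1% = €513,575.83.
Line 3 (7841.86, Galeth, 1,325 units, €171,415.25):
Base rate for 7841.86 is 30%.
Additional duty on 7841.86 from Galeth: +31.2%. Applied ad valorem rate: 30% + 31.2% = 61.2%.
Duty = €171,415.25 × 61.2% = €104,906.13.
Line 4 (1002.24, Ororia, 3,617 units, €60,620.92):
Base rate for 1002.24 is 3% + €1.34/unit.
1002.24 has an FTA preferential rate, but origin Ororia is not Veloria; base rate stands.
Duty = €60,620.92 × 3% + 3,617 × €1.34 = €6,665.41.
Total = €0.00 + €513,575.83 + €104,906.13 + €6,665.41 = €625,147.37.

€625,147.37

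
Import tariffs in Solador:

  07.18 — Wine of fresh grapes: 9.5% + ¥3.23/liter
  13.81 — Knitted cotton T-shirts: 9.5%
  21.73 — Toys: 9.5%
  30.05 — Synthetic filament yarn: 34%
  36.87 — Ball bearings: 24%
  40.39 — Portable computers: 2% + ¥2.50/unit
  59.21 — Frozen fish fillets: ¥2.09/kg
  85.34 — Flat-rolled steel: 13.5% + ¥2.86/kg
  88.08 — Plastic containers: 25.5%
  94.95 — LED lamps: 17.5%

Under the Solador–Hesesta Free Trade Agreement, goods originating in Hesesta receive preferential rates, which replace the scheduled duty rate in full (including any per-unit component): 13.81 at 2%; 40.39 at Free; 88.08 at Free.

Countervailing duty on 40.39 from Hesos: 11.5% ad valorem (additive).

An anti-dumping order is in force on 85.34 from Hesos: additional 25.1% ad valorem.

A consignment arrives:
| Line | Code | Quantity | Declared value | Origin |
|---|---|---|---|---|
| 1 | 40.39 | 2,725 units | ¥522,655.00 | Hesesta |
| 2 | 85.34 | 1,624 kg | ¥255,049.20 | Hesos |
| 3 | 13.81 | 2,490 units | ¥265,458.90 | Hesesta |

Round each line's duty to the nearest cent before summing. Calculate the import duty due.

¥108,402.81

Line 1 (40.39, Hesesta, 2,725 units, ¥522,655.00):
Base rate for 40.39 is 2% + ¥2.50/unit.
Origin Hesesta qualifies under the Solador–Hesesta agreement and 40.39 is covered: preferential rate Free applies instead.
The additional-duty order on 40.39 targets Hesos, not Hesesta; it does not apply.
Duty = ¥522,655.00 × 0% = ¥0.00.
Line 2 (85.34, Hesos, 1,624 kg, ¥255,049.20):
Base rate for 85.34 is 13.5% + ¥2.86/kg.
Additional duty on 85.34 from Hesos: +25.1%. Applied ad valorem rate: 13.5% + 25.1% = 38.6%.
Duty = ¥255,049.20 × 38.6% + 1,624 × ¥2.86 = ¥103,093.63.
Line 3 (13.81, Hesesta, 2,490 units, ¥265,458.90):
Base rate for 13.81 is 9.5%.
Origin Hesesta qualifies under the Solador–Hesesta agreement and 13.81 is covered: preferential rate 2% applies instead.
Duty = ¥265,458.90 × 2% = ¥5,309.18.
Total = ¥0.00 + ¥103,093.63 + ¥5,309.18 = ¥108,402.81.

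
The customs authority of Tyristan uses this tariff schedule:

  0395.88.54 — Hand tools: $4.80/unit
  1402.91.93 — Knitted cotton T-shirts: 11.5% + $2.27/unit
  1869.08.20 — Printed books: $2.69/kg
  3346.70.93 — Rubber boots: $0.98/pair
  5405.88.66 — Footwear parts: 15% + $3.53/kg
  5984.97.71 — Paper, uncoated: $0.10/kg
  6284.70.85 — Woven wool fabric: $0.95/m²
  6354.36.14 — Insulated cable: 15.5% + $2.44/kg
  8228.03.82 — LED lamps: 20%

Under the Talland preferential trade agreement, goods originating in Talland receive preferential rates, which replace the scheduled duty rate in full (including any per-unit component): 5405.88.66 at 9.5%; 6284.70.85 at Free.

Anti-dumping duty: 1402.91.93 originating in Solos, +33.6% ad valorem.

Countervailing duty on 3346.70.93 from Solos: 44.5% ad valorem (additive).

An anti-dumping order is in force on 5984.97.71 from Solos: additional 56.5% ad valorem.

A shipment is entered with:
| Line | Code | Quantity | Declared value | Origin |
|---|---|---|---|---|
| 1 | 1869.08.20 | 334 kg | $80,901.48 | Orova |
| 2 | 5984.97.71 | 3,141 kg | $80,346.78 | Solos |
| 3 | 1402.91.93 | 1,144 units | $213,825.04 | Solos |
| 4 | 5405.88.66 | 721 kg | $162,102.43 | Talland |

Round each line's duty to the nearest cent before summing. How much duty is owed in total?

Line 1 (1869.08.20, Orova, 334 kg, $80,901.48):
Base rate for 1869.08.20 is $2.69/kg.
Duty = 334 × $2.69 = $898.46.
Line 2 (5984.97.71, Solos, 3,141 kg, $80,346.78):
Base rate for 5984.97.71 is $0.10/kg.
Additional duty on 5984.97.71 from Solos: +56.5% ad valorem. Applied ad valorem rate = 56.5%.
Duty = $80,346.78 × 56.5% + 3,141 × $0.10 = $45,710.03.
Line 3 (1402.91.93, Solos, 1,144 units, $213,825.04):
Base rate for 1402.91.93 is 11.5% + $2.27/unit.
Additional duty on 1402.91.93 from Solos: +33.6%. Applied ad valorem rate: 11.5% + 33.6% = 45.1%.
Duty = $213,825.04 × 45.1% + 1,144 × $2.27 = $99,031.97.
Line 4 (5405.88.66, Talland, 721 kg, $162,102.43):
Base rate for 5405.88.66 is 15% + $3.53/kg.
Origin Talland qualifies under the Tyristan–Talland agreement and 5405.88.66 is covered: preferential rate 9.5% applies instead.
Duty = $162,102.43 × 9.5% = $15,399.73.
Total = $898.46 + $45,710.03 + $99,031.97 + $15,399.73 = $161,040.19.

$161,040.19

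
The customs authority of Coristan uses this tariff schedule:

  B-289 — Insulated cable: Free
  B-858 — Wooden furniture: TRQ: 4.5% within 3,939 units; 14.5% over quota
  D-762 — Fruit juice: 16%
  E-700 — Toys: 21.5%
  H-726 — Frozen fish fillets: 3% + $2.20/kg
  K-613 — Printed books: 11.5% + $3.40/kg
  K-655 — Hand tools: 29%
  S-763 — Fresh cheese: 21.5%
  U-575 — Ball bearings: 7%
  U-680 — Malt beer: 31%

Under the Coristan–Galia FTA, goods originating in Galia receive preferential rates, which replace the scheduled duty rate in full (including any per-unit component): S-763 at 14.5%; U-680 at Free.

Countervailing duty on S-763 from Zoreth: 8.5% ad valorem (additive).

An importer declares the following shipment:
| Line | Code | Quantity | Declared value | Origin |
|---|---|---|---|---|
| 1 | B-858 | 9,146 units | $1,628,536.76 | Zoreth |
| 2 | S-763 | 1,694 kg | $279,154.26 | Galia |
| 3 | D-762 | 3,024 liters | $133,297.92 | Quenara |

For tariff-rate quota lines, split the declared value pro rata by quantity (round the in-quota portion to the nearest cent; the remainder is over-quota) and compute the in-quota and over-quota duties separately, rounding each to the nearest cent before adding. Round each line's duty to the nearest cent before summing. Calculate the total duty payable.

Line 1 (B-858, Zoreth, 9,146 units, $1,628,536.76):
Code B-858 is under a tariff-rate quota (threshold 3,939 units). In-quota: 3,939 units at 4.5%; over-quota: 5,207 units at 14.5%.
Pro-rata value split: in-quota = $1,628,536.76 × 3,939/9,146 = $701,378.34; over-quota = $1,628,536.76 − $701,378.34 = $927,158.42.
In-quota duty = $701,378.34 × 4.5% = $31,562.03. Over-quota duty = $927,158.42 × 14.5% = $134,437.97.
Line duty = $31,562.03 + $134,437.97 = $166,000.00.
Line 2 (S-763, Galia, 1,694 kg, $279,154.26):
Base rate for S-763 is 21.5%.
Origin Galia qualifies under the Coristan–Galia agreement and S-763 is covered: preferential rate 14.5% applies instead.
The additional-duty order on S-763 targets Zoreth, not Galia; it does not apply.
Duty = $279,154.26 × 14.5% = $40,477.37.
Line 3 (D-762, Quenara, 3,024 liters, $133,297.92):
Base rate for D-762 is 16%.
Duty = $133,297.92 × 16% = $21,327.67.
Total = $166,000.00 + $40,477.37 + $21,327.67 = $227,805.04.

$227,805.04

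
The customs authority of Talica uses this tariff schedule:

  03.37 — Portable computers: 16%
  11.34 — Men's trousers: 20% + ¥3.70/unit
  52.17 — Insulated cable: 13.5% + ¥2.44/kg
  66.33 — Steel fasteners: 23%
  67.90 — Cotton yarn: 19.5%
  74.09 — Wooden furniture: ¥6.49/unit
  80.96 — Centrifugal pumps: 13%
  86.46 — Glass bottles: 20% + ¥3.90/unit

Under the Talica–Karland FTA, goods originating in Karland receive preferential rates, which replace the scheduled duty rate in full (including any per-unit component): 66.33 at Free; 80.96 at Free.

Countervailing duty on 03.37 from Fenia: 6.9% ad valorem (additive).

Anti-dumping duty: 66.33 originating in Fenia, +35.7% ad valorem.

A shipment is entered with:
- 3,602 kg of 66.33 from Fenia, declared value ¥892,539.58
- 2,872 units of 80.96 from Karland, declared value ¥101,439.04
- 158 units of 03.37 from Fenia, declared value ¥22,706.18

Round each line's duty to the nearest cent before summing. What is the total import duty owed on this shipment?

¥529,120.45

Line 1 (66.33, Fenia, 3,602 kg, ¥892,539.58):
Base rate for 66.33 is 23%.
66.33 has an FTA preferential rate, but origin Fenia is not Karland; base rate stands.
Additional duty on 66.33 from Fenia: +35.7%. Applied ad valorem rate: 23% + 35.7% = 58.7%.
Duty = ¥892,539.58 × 58.7% = ¥523,920.73.
Line 2 (80.96, Karland, 2,872 units, ¥101,439.04):
Base rate for 80.96 is 13%.
Origin Karland qualifies under the Talica–Karland agreement and 80.96 is covered: preferential rate Free applies instead.
Duty = ¥101,439.04 × 0% = ¥0.00.
Line 3 (03.37, Fenia, 158 units, ¥22,706.18):
Base rate for 03.37 is 16%.
Additional duty on 03.37 from Fenia: +6.9%. Applied ad valorem rate: 16% + 6.9% = 22.9%.
Duty = ¥22,706.18 × 22.9% = ¥5,199.72.
Total = ¥523,920.73 + ¥0.00 + ¥5,199.72 = ¥529,120.45.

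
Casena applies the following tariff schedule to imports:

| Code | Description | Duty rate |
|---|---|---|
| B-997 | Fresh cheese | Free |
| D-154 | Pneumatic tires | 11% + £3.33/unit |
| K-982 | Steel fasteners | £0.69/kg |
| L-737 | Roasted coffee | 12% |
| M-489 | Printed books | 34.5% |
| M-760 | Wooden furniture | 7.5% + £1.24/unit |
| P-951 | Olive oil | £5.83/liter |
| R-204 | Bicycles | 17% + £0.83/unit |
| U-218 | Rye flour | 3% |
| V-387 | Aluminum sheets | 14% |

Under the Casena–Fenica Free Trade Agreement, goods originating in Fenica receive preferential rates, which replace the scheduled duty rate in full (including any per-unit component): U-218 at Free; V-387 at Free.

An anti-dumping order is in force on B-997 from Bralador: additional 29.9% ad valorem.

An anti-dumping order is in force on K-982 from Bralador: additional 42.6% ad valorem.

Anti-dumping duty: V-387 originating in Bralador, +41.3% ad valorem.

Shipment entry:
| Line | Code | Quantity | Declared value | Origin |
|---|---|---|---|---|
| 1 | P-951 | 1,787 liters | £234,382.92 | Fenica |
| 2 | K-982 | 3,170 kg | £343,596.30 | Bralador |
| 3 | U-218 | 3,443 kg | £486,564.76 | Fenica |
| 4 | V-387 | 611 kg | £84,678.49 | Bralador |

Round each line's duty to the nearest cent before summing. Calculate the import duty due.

Line 1 (P-951, Fenica, 1,787 liters, £234,382.92):
Base rate for P-951 is £5.83/liter.
Origin Fenica is the FTA partner but P-951 is not on the preference list; base rate stands.
Duty = 1,787 × £5.83 = £10,418.21.
Line 2 (K-982, Bralador, 3,170 kg, £343,596.30):
Base rate for K-982 is £0.69/kg.
Additional duty on K-982 from Bralador: +42.6% ad valorem. Applied ad valorem rate = 42.6%.
Duty = £343,596.30 × 42.6% + 3,170 × £0.69 = £148,559.32.
Line 3 (U-218, Fenica, 3,443 kg, £486,564.76):
Base rate for U-218 is 3%.
Origin Fenica qualifies under the Casena–Fenica agreement and U-218 is covered: preferential rate Free applies instead.
Duty = £486,564.76 × 0% = £0.00.
Line 4 (V-387, Bralador, 611 kg, £84,678.49):
Base rate for V-387 is 14%.
V-387 has an FTA preferential rate, but origin Bralador is not Fenica; base rate stands.
Additional duty on V-387 from Bralador: +41.3%. Applied ad valorem rate: 14% + 41.3% = 55.3%.
Duty = £84,678.49 × 55.3% = £46,827.20.
Total = £10,418.21 + £148,559.32 + £0.00 + £46,827.20 = £205,804.73.

£205,804.73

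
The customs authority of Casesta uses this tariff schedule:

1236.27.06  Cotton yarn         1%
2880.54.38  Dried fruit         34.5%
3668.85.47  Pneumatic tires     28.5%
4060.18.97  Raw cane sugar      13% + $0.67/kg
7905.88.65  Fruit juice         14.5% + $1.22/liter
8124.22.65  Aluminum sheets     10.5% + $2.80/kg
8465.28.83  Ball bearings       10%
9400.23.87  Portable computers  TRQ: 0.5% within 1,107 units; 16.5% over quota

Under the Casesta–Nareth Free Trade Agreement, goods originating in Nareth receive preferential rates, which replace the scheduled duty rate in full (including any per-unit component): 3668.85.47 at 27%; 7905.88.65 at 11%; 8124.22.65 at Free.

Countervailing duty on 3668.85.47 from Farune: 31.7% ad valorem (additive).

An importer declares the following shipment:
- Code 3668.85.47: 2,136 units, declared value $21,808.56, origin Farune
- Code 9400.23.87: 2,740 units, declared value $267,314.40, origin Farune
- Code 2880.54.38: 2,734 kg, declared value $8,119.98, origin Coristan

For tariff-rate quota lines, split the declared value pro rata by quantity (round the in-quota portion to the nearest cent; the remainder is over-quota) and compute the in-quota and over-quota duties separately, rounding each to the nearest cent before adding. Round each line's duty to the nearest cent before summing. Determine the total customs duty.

$42,757.18

Line 1 (3668.85.47, Farune, 2,136 units, $21,808.56):
Base rate for 3668.85.47 is 28.5%.
3668.85.47 has an FTA preferential rate, but origin Farune is not Nareth; base rate stands.
Additional duty on 3668.85.47 from Farune: +31.7%. Applied ad valorem rate: 28.5% + 31.7% = 60.2%.
Duty = $21,808.56 × 60.2% = $13,128.75.
Line 2 (9400.23.87, Farune, 2,740 units, $267,314.40):
Code 9400.23.87 is under a tariff-rate quota (threshold 1,107 units). In-quota: 1,107 units at 0.5%; over-quota: 1,633 units at 16.5%.
Pro-rata value split: in-quota = $267,314.40 × 1,107/2,740 = $107,998.92; over-quota = $267,314.40 − $107,998.92 = $159,315.48.
In-quota duty = $107,998.92 × 0.5% = $539.99. Over-quota duty = $159,315.48 × 16.5% = $26,287.05.
Line duty = $539.99 + $26,287.05 = $26,827.04.
Line 3 (2880.54.38, Coristan, 2,734 kg, $8,119.98):
Base rate for 2880.54.38 is 34.5%.
Duty = $8,119.98 × 34.5% = $2,801.39.
Total = $13,128.75 + $26,827.04 + $2,801.39 = $42,757.18.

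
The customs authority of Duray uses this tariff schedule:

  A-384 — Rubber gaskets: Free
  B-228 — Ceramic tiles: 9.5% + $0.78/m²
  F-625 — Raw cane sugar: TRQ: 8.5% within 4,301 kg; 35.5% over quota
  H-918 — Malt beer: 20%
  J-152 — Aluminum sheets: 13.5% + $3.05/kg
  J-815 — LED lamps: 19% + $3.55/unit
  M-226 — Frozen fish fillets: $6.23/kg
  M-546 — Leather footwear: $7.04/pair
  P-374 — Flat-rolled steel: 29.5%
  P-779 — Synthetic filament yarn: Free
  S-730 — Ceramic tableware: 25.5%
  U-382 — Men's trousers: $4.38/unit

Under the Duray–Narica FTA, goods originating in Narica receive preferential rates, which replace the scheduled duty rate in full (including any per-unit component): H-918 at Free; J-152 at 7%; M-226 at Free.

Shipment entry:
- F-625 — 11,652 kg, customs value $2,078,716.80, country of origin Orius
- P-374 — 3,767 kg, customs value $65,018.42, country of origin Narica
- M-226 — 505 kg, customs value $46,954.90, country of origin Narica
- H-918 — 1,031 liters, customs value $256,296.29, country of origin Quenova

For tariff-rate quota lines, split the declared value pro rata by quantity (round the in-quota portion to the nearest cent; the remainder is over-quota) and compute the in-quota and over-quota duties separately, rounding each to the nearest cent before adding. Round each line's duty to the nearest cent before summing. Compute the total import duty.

$601,213.58

Line 1 (F-625, Orius, 11,652 kg, $2,078,716.80):
Code F-625 is under a tariff-rate quota (threshold 4,301 kg). In-quota: 4,301 kg at 8.5%; over-quota: 7,351 kg at 35.5%.
Pro-rata value split: in-quota = $2,078,716.80 × 4,301/11,652 = $767,298.40; over-quota = $2,078,716.80 − $767,298.40 = $1,311,418.40.
In-quota duty = $767,298.40 × 8.5% = $65,220.36. Over-quota duty = $1,311,418.40 × 35.5% = $465,553.53.
Line duty = $65,220.36 + $465,553.53 = $530,773.89.
Line 2 (P-374, Narica, 3,767 kg, $65,018.42):
Base rate for P-374 is 29.5%.
Origin Narica is the FTA partner but P-374 is not on the preference list; base rate stands.
Duty = $65,018.42 × 29.5% = $19,180.43.
Line 3 (M-226, Narica, 505 kg, $46,954.90):
Base rate for M-226 is $6.23/kg.
Origin Narica qualifies under the Duray–Narica agreement and M-226 is covered: preferential rate Free applies instead.
Duty = $46,954.90 × 0% = $0.00.
Line 4 (H-918, Quenova, 1,031 liters, $256,296.29):
Base rate for H-918 is 20%.
H-918 has an FTA preferential rate, but origin Quenova is not Narica; base rate stands.
Duty = $256,296.29 × 20% = $51,259.26.
Total = $530,773.89 + $19,180.43 + $0.00 + $51,259.26 = $601,213.58.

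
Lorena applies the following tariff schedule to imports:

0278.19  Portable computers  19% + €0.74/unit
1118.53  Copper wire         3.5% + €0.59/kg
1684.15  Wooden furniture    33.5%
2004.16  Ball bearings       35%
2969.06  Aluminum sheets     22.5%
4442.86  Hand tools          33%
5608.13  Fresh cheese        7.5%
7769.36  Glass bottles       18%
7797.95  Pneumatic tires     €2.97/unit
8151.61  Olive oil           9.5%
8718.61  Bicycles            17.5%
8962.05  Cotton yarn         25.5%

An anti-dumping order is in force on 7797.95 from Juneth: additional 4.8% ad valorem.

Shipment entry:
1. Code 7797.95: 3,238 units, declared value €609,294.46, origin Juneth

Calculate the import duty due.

Line 1 (7797.95, Juneth, 3,238 units, €609,294.46):
Base rate for 7797.95 is €2.97/unit.
Additional duty on 7797.95 from Juneth: +4.8% ad valorem. Applied ad valorem rate = 4.8%.
Duty = €609,294.46 × 4.8% + 3,238 × €2.97 = €38,862.99.

€38,862.99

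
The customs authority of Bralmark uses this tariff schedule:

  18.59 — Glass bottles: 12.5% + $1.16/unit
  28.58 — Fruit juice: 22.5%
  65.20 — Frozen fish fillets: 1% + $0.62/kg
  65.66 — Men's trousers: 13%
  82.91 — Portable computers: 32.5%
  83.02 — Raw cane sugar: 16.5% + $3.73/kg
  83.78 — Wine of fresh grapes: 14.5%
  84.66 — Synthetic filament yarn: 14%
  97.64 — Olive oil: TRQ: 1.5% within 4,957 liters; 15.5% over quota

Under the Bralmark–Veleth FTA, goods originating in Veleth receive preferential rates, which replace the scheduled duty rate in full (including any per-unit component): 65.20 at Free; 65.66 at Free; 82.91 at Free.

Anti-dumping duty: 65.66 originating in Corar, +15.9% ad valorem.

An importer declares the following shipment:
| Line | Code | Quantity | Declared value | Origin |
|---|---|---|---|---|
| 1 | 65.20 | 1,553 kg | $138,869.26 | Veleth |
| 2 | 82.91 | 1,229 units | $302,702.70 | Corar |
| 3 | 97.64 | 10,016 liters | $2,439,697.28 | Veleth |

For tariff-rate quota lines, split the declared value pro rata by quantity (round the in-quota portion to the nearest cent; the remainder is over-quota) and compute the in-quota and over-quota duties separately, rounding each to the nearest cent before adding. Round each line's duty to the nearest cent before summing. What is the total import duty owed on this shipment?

Line 1 (65.20, Veleth, 1,553 kg, $138,869.26):
Base rate for 65.20 is 1% + $0.62/kg.
Origin Veleth qualifies under the Bralmark–Veleth agreement and 65.20 is covered: preferential rate Free applies instead.
Duty = $138,869.26 × 0% = $0.00.
Line 2 (82.91, Corar, 1,229 units, $302,702.70):
Base rate for 82.91 is 32.5%.
82.91 has an FTA preferential rate, but origin Corar is not Veleth; base rate stands.
Duty = $302,702.70 × 32.5% = $98,378.38.
Line 3 (97.64, Veleth, 10,016 liters, $2,439,697.28):
Code 97.64 is under a tariff-rate quota (threshold 4,957 liters). In-quota: 4,957 liters at 1.5%; over-quota: 5,059 liters at 15.5%.
Pro-rata value split: in-quota = $2,439,697.28 × 4,957/10,016 = $1,207,426.06; over-quota = $2,439,697.28 − $1,207,426.06 = $1,232,271.22.
In-quota duty = $1,207,426.06 × 1.5% = $18,111.39. Over-quota duty = $1,232,271.22 × 15.5% = $191,002.04.
Line duty = $18,111.39 + $191,002.04 = $209,113.43.
Total = $0.00 + $98,378.38 + $209,113.43 = $307,491.81.

$307,491.81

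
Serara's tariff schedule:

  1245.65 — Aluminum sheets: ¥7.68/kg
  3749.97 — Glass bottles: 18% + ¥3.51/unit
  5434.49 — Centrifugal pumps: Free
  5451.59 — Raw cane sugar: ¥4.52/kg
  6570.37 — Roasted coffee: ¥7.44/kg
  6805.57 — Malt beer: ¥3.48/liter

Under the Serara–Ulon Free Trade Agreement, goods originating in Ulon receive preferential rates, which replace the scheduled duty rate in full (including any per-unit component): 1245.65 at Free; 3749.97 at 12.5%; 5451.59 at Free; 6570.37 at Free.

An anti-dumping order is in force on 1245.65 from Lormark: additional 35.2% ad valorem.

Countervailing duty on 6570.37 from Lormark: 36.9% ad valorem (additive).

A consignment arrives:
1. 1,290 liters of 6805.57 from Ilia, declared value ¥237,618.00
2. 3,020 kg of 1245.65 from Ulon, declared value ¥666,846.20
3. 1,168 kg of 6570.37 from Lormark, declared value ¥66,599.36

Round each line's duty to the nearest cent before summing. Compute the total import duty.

Line 1 (6805.57, Ilia, 1,290 liters, ¥237,618.00):
Base rate for 6805.57 is ¥3.48/liter.
Duty = 1,290 × ¥3.48 = ¥4,489.20.
Line 2 (1245.65, Ulon, 3,020 kg, ¥666,846.20):
Base rate for 1245.65 is ¥7.68/kg.
Origin Ulon qualifies under the Serara–Ulon agreement and 1245.65 is covered: preferential rate Free applies instead.
The additional-duty order on 1245.65 targets Lormark, not Ulon; it does not apply.
Duty = ¥666,846.20 × 0% = ¥0.00.
Line 3 (6570.37, Lormark, 1,168 kg, ¥66,599.36):
Base rate for 6570.37 is ¥7.44/kg.
6570.37 has an FTA preferential rate, but origin Lormark is not Ulon; base rate stands.
Additional duty on 6570.37 from Lormark: +36.9% ad valorem. Applied ad valorem rate = 36.9%.
Duty = ¥66,599.36 × 36.9% + 1,168 × ¥7.44 = ¥33,265.08.
Total = ¥4,489.20 + ¥0.00 + ¥33,265.08 = ¥37,754.28.

¥37,754.28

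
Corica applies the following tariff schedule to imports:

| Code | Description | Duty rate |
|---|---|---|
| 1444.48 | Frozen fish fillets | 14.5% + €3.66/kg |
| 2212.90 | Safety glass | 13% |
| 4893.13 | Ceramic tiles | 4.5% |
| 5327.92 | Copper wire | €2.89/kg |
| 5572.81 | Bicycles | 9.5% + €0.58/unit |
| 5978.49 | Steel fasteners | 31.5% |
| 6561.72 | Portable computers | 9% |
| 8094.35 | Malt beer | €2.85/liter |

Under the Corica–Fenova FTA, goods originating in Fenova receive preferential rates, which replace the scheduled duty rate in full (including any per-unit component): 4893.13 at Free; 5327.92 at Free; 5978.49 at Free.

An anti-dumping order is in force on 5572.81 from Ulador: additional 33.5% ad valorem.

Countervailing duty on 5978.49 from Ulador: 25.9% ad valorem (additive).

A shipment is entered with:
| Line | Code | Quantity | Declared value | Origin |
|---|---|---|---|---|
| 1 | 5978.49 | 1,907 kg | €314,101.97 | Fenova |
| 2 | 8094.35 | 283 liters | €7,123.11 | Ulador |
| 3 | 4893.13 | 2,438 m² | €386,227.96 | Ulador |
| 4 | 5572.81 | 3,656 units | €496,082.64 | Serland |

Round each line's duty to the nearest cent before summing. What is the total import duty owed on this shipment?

Line 1 (5978.49, Fenova, 1,907 kg, €314,101.97):
Base rate for 5978.49 is 31.5%.
Origin Fenova qualifies under the Corica–Fenova agreement and 5978.49 is covered: preferential rate Free applies instead.
The additional-duty order on 5978.49 targets Ulador, not Fenova; it does not apply.
Duty = €314,101.97 × 0% = €0.00.
Line 2 (8094.35, Ulador, 283 liters, €7,123.11):
Base rate for 8094.35 is €2.85/liter.
Duty = 283 × €2.85 = €806.55.
Line 3 (4893.13, Ulador, 2,438 m², €386,227.96):
Base rate for 4893.13 is 4.5%.
4893.13 has an FTA preferential rate, but origin Ulador is not Fenova; base rate stands.
Duty = €386,227.96 × 4.5% = €17,380.26.
Line 4 (5572.81, Serland, 3,656 units, €496,082.64):
Base rate for 5572.81 is 9.5% + €0.58/unit.
The additional-duty order on 5572.81 targets Ulador, not Serland; it does not apply.
Duty = €496,082.64 × 9.5% + 3,656 × €0.58 = €49,248.33.
Total = €0.00 + €806.55 + €17,380.26 + €49,248.33 = €67,435.14.

€67,435.14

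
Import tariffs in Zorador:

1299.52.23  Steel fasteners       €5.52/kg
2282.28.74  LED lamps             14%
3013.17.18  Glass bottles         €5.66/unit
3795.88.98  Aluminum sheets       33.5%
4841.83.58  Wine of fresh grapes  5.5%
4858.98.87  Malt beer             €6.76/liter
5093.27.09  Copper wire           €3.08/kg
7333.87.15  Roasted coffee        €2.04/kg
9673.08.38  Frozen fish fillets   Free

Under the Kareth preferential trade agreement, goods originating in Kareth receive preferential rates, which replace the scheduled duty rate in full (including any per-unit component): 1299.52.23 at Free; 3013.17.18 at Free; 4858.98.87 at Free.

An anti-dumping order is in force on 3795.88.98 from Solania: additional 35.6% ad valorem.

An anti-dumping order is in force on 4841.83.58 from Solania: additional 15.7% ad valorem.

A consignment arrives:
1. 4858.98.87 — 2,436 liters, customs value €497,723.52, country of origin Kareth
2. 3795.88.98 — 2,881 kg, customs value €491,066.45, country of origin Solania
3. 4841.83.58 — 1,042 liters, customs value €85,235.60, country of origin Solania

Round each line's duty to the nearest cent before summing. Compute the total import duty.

€357,396.87

Line 1 (4858.98.87, Kareth, 2,436 liters, €497,723.52):
Base rate for 4858.98.87 is €6.76/liter.
Origin Kareth qualifies under the Zorador–Kareth agreement and 4858.98.87 is covered: preferential rate Free applies instead.
Duty = €497,723.52 × 0% = €0.00.
Line 2 (3795.88.98, Solania, 2,881 kg, €491,066.45):
Base rate for 3795.88.98 is 33.5%.
Additional duty on 3795.88.98 from Solania: +35.6%. Applied ad valorem rate: 33.5% + 35.6% = 69.1%.
Duty = €491,066.45 × 69.1% = €339,326.92.
Line 3 (4841.83.58, Solania, 1,042 liters, €85,235.60):
Base rate for 4841.83.58 is 5.5%.
Additional duty on 4841.83.58 from Solania: +15.7%. Applied ad valorem rate: 5.5% + 15.7% = 21.2%.
Duty = €85,235.60 × 21.2% = €18,069.95.
Total = €0.00 + €339,326.92 + €18,069.95 = €357,396.87.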